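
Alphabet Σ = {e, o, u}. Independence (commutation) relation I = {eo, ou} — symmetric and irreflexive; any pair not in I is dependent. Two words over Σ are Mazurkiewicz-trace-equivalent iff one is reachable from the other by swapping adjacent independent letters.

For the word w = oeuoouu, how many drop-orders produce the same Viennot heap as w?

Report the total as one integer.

35

drop 0:o onto floor
drop 1:e onto floor
drop 2:u onto {1:e}
drop 3:o onto {0:o}
drop 4:o onto {3:o}
drop 5:u onto {2:u}
drop 6:u onto {5:u}
ground layer = {0:o, 1:e}
drop-orders for the pieces not yet dropped (sum over which currently-grounded one goes next):
  1 to go: {4} 1  {6} 1
  2 to go: {3,4} 1  {4,6} 2  {5,6} 1
  3 to go: {0,3,4} 1  {2,5,6} 1  {3,4,6} 3  {4,5,6} 3
  4 to go: {0,3,4,6} 4  {1,2,5,6} 1  {2,4,5,6} 4  {3,4,5,6} 6
  5 to go: {0,3,4,5,6} 10  {1,2,4,5,6} 5  {2,3,4,5,6} 10
  if 0:o drops first: 15 orders
  if 1:e drops first: 20 orders
heap linearizations: 35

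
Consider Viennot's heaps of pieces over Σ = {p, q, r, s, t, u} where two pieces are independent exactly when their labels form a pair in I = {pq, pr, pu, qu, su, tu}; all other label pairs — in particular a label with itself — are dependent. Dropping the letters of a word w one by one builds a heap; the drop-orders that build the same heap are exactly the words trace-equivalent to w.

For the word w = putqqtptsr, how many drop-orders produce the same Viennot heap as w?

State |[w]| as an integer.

9

piece 0:p — minimal
piece 1:u — minimal
piece 2:t rests on {0:p}
piece 3:q rests on {2:t}
piece 4:q rests on {3:q}
piece 5:t rests on {4:q}
piece 6:p rests on {5:t}
piece 7:t rests on {6:p}
piece 8:s rests on {7:t}
piece 9:r rests on {1:u, 8:s}
minimal pieces: {0:p, 1:u}
ways to finish when only these pieces remain (= sum over removing one remaining piece with nothing left below it):
  1 left: {9}→1
  2 left: {1,9}→1  {8,9}→1
  3 left: {1,8,9}→2  {7,8,9}→1
  4 left: {1,7,8,9}→3  {6,7,8,9}→1
  5 left: {1,6,7,8,9}→4  {5,6,7,8,9}→1
  6 left: {1,5,6,7,8,9}→5  {4,5,6,7,8,9}→1
  7 left: {1,4,5,6,7,8,9}→6  {3,4,5,6,7,8,9}→1
  8 left: {1,3,4,5,6,7,8,9}→7  {2,3,4,5,6,7,8,9}→1
  placing 0:p first → 8 extensions
  placing 1:u first → 1 extensions
total linear extensions = 9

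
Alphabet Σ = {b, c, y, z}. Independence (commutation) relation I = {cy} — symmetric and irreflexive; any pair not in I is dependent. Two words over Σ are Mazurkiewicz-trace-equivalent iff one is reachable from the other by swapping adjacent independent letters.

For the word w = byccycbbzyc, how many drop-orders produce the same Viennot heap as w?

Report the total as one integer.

drop 0:b onto floor
drop 1:y onto {0:b}
drop 2:c onto {0:b}
drop 3:c onto {2:c}
drop 4:y onto {1:y}
drop 5:c onto {3:c}
drop 6:b onto {4:y, 5:c}
drop 7:b onto {6:b}
drop 8:z onto {7:b}
drop 9:y onto {8:z}
drop 10:c onto {8:z}
ground layer = {0:b}
drop-orders for the pieces not yet dropped (sum over which currently-grounded one goes next):
  1 to go: {9} 1  {10} 1
  2 to go: {9,10} 2
  3 to go: {8,9,10} 2
  4 to go: {7,8,9,10} 2
  5 to go: {6,7,8,9,10} 2
  6 to go: {4,6,7,8,9,10} 2  {5,6,7,8,9,10} 2
  7 to go: {1,4,6,7,8,9,10} 2  {3,5,6,7,8,9,10} 2  {4,5,6,7,8,9,10} 4
  8 to go: {1,4,5,6,7,8,9,10} 6  {2,3,5,6,7,8,9,10} 2  {3,4,5,6,7,8,9,10} 6
  9 to go: {1,3,4,5,6,7,8,9,10} 12  {2,3,4,5,6,7,8,9,10} 8
  if 0:b drops first: 20 orders

20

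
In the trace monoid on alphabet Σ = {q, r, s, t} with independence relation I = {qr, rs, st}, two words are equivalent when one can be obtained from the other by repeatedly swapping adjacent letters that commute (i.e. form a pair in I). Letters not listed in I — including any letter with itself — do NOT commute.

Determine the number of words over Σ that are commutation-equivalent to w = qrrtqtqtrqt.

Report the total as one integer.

0(q) covers ∅
1(r) covers ∅
2(r) covers 1:r
3(t) covers 0:q, 2:r
4(q) covers 3:t
5(t) covers 4:q
6(q) covers 5:t
7(t) covers 6:q
8(r) covers 7:t
9(q) covers 7:t
10(t) covers 8:r, 9:q
floor of heap: 0:q, 1:r
completions by unplaced set U, small U first (add the entries for U minus each lowest piece of U):
  |U|=1: {10}:1
  |U|=2: {8,10}:1  {9,10}:1
  |U|=3: {8,9,10}:2
  |U|=4: {7,8,9,10}:2
  |U|=5: {6,7,8,9,10}:2
  |U|=6: {5,6,7,8,9,10}:2
  |U|=7: {4,5,6,7,8,9,10}:2
  |U|=8: {3,4,5,6,7,8,9,10}:2
  |U|=9: {0,3,4,5,6,7,8,9,10}:2  {2,3,4,5,6,7,8,9,10}:2
  start at 0(q): 2
  start at 1(r): 4
sum over floor = 6

6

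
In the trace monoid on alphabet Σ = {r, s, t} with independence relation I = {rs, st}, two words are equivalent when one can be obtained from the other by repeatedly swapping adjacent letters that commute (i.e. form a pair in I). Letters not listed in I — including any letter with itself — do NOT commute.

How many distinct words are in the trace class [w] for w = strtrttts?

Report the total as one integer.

36

#0=s has no predecessor
#1=t has no predecessor
#2=r depends on [1:t]
#3=t depends on [2:r]
#4=r depends on [3:t]
#5=t depends on [4:r]
#6=t depends on [5:t]
#7=t depends on [6:t]
#8=s depends on [0:s]
sources: [0:s, 1:t]
N(rest) = Σ N(rest − s) over sources s of rest; N(one piece) = 1:
  size 1 → [7]=1  [8]=1
  size 2 → [0,8]=1  [6,7]=1  [7,8]=2
  size 3 → [0,7,8]=3  [5,6,7]=1  [6,7,8]=3
  size 4 → [0,6,7,8]=6  [4,5,6,7]=1  [5,6,7,8]=4
  size 5 → [0,5,6,7,8]=10  [3,4,5,6,7]=1  [4,5,6,7,8]=5
  size 6 → [0,4,5,6,7,8]=15  [2,3,4,5,6,7]=1  [3,4,5,6,7,8]=6
  size 7 → [0,3,4,5,6,7,8]=21  [1,2,3,4,5,6,7]=1  [2,3,4,5,6,7,8]=7
  first=0(s) contributes 8
  first=1(t) contributes 28
|[w]| = 36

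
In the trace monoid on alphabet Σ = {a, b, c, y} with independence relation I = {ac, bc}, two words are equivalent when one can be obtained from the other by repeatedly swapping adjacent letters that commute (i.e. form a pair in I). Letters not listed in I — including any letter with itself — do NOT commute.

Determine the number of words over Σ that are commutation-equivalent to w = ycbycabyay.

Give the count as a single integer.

6

piece 0:y — minimal
piece 1:c rests on {0:y}
piece 2:b rests on {0:y}
piece 3:y rests on {1:c, 2:b}
piece 4:c rests on {3:y}
piece 5:a rests on {3:y}
piece 6:b rests on {5:a}
piece 7:y rests on {4:c, 6:b}
piece 8:a rests on {7:y}
piece 9:y rests on {8:a}
minimal pieces: {0:y}
ways to finish when only these pieces remain (= sum over removing one remaining piece with nothing left below it):
  1 left: {9}→1
  2 left: {8,9}→1
  3 left: {7,8,9}→1
  4 left: {4,7,8,9}→1  {6,7,8,9}→1
  5 left: {4,6,7,8,9}→2  {5,6,7,8,9}→1
  6 left: {4,5,6,7,8,9}→3
  7 left: {3,4,5,6,7,8,9}→3
  8 left: {1,3,4,5,6,7,8,9}→3  {2,3,4,5,6,7,8,9}→3
  placing 0:y first → 6 extensions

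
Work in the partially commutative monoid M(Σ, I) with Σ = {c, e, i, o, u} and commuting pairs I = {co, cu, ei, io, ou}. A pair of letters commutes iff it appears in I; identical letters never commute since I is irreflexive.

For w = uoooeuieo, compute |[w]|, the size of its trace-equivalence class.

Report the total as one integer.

12

drop 0:u onto floor
drop 1:o onto floor
drop 2:o onto {1:o}
drop 3:o onto {2:o}
drop 4:e onto {0:u, 3:o}
drop 5:u onto {4:e}
drop 6:i onto {5:u}
drop 7:e onto {5:u}
drop 8:o onto {7:e}
ground layer = {0:u, 1:o}
drop-orders for the pieces not yet dropped (sum over which currently-grounded one goes next):
  1 to go: {6} 1  {8} 1
  2 to go: {6,8} 2  {7,8} 1
  3 to go: {6,7,8} 3
  4 to go: {5,6,7,8} 3
  5 to go: {4,5,6,7,8} 3
  6 to go: {0,4,5,6,7,8} 3  {3,4,5,6,7,8} 3
  7 to go: {0,3,4,5,6,7,8} 6  {2,3,4,5,6,7,8} 3
  if 0:u drops first: 3 orders
  if 1:o drops first: 9 orders
heap linearizations: 12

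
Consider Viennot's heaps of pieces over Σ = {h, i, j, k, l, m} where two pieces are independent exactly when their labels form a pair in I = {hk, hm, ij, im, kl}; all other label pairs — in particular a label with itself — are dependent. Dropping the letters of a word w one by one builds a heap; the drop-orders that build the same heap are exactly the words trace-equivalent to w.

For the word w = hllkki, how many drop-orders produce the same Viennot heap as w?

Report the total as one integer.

10

#0=h has no predecessor
#1=l depends on [0:h]
#2=l depends on [1:l]
#3=k has no predecessor
#4=k depends on [3:k]
#5=i depends on [2:l, 4:k]
sources: [0:h, 3:k]
N(rest) = Σ N(rest − s) over sources s of rest; N(one piece) = 1:
  size 1 → [5]=1
  size 2 → [2,5]=1  [4,5]=1
  size 3 → [1,2,5]=1  [2,4,5]=2  [3,4,5]=1
  size 4 → [0,1,2,5]=1  [1,2,4,5]=3  [2,3,4,5]=3
  first=0(h) contributes 6
  first=3(k) contributes 4
|[w]| = 10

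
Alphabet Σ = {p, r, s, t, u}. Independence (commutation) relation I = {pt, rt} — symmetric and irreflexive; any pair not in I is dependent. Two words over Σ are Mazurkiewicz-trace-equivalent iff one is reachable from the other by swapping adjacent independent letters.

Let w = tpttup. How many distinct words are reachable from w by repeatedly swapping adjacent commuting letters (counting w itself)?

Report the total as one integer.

#0=t has no predecessor
#1=p has no predecessor
#2=t depends on [0:t]
#3=t depends on [2:t]
#4=u depends on [1:p, 3:t]
#5=p depends on [4:u]
sources: [0:t, 1:p]
N(rest) = Σ N(rest − s) over sources s of rest; N(one piece) = 1:
  size 1 → [5]=1
  size 2 → [4,5]=1
  size 3 → [1,4,5]=1  [3,4,5]=1
  size 4 → [1,3,4,5]=2  [2,3,4,5]=1
  first=0(t) contributes 3
  first=1(p) contributes 1
|[w]| = 4

4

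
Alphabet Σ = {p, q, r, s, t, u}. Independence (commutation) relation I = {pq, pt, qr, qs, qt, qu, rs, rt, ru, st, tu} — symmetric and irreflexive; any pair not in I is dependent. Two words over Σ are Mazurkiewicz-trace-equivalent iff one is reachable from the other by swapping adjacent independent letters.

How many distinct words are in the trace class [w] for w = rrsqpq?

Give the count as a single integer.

0(r) covers ∅
1(r) covers 0:r
2(s) covers ∅
3(q) covers ∅
4(p) covers 1:r, 2:s
5(q) covers 3:q
floor of heap: 0:r, 2:s, 3:q
completions by unplaced set U, small U first (add the entries for U minus each lowest piece of U):
  |U|=1: {4}:1  {5}:1
  |U|=2: {1,4}:1  {2,4}:1  {3,5}:1  {4,5}:2
  |U|=3: {0,1,4}:1  {1,2,4}:2  {1,4,5}:3  {2,4,5}:3  {3,4,5}:3
  |U|=4: {0,1,2,4}:3  {0,1,4,5}:4  {1,2,4,5}:8  {1,3,4,5}:6  {2,3,4,5}:6
  start at 0(r): 20
  start at 2(s): 10
  start at 3(q): 15
sum over floor = 45

45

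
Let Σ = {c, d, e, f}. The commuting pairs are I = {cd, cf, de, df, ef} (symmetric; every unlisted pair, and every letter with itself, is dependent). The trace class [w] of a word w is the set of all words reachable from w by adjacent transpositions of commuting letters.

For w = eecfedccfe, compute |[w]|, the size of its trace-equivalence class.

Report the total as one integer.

#0=e has no predecessor
#1=e depends on [0:e]
#2=c depends on [1:e]
#3=f has no predecessor
#4=e depends on [2:c]
#5=d has no predecessor
#6=c depends on [4:e]
#7=c depends on [6:c]
#8=f depends on [3:f]
#9=e depends on [7:c]
sources: [0:e, 3:f, 5:d]
N(rest) = Σ N(rest − s) over sources s of rest; N(one piece) = 1:
  size 1 → [5]=1  [8]=1  [9]=1
  size 2 → [3,8]=1  [5,8]=2  [5,9]=2  [7,9]=1  [8,9]=2
  size 3 → [3,5,8]=3  [3,8,9]=3  [5,7,9]=3  [5,8,9]=6  [6,7,9]=1  [7,8,9]=3
  size 4 → [3,5,8,9]=12  [3,7,8,9]=6  [4,6,7,9]=1  [5,6,7,9]=4  [5,7,8,9]=12  [6,7,8,9]=4
  size 5 → [2,4,6,7,9]=1  [3,5,7,8,9]=30  [3,6,7,8,9]=10  [4,5,6,7,9]=5  [4,6,7,8,9]=5  [5,6,7,8,9]=20
  size 6 → [1,2,4,6,7,9]=1  [2,4,5,6,7,9]=6  [2,4,6,7,8,9]=6  [3,4,6,7,8,9]=15  [3,5,6,7,8,9]=60  [4,5,6,7,8,9]=30
  size 7 → [0,1,2,4,6,7,9]=1  [1,2,4,5,6,7,9]=7  [1,2,4,6,7,8,9]=7  [2,3,4,6,7,8,9]=21  [2,4,5,6,7,8,9]=42  [3,4,5,6,7,8,9]=105
  size 8 → [0,1,2,4,5,6,7,9]=8  [0,1,2,4,6,7,8,9]=8  [1,2,3,4,6,7,8,9]=28  [1,2,4,5,6,7,8,9]=56  [2,3,4,5,6,7,8,9]=168
  first=0(e) contributes 252
  first=3(f) contributes 72
  first=5(d) contributes 36
|[w]| = 360

360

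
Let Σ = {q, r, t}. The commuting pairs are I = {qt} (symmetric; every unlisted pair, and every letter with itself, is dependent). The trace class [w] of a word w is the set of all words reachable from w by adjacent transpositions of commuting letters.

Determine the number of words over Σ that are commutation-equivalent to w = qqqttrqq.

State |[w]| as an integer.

10

piece 0:q — minimal
piece 1:q rests on {0:q}
piece 2:q rests on {1:q}
piece 3:t — minimal
piece 4:t rests on {3:t}
piece 5:r rests on {2:q, 4:t}
piece 6:q rests on {5:r}
piece 7:q rests on {6:q}
minimal pieces: {0:q, 3:t}
ways to finish when only these pieces remain (= sum over removing one remaining piece with nothing left below it):
  1 left: {7}→1
  2 left: {6,7}→1
  3 left: {5,6,7}→1
  4 left: {2,5,6,7}→1  {4,5,6,7}→1
  5 left: {1,2,5,6,7}→1  {2,4,5,6,7}→2  {3,4,5,6,7}→1
  6 left: {0,1,2,5,6,7}→1  {1,2,4,5,6,7}→3  {2,3,4,5,6,7}→3
  placing 0:q first → 6 extensions
  placing 3:t first → 4 extensions
total linear extensions = 10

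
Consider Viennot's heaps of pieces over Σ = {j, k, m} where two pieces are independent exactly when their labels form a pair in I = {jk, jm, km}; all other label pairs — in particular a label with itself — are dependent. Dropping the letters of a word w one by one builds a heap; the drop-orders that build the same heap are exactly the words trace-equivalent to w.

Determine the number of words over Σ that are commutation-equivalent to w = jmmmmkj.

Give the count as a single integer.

105

0(j) covers ∅
1(m) covers ∅
2(m) covers 1:m
3(m) covers 2:m
4(m) covers 3:m
5(k) covers ∅
6(j) covers 0:j
floor of heap: 0:j, 1:m, 5:k
completions by unplaced set U, small U first (add the entries for U minus each lowest piece of U):
  |U|=1: {4}:1  {5}:1  {6}:1
  |U|=2: {0,6}:1  {3,4}:1  {4,5}:2  {4,6}:2  {5,6}:2
  |U|=3: {0,4,6}:3  {0,5,6}:3  {2,3,4}:1  {3,4,5}:3  {3,4,6}:3  {4,5,6}:6
  |U|=4: {0,3,4,6}:6  {0,4,5,6}:12  {1,2,3,4}:1  {2,3,4,5}:4  {2,3,4,6}:4  {3,4,5,6}:12
  |U|=5: {0,2,3,4,6}:10  {0,3,4,5,6}:30  {1,2,3,4,5}:5  {1,2,3,4,6}:5  {2,3,4,5,6}:20
  start at 0(j): 30
  start at 1(m): 60
  start at 5(k): 15
sum over floor = 105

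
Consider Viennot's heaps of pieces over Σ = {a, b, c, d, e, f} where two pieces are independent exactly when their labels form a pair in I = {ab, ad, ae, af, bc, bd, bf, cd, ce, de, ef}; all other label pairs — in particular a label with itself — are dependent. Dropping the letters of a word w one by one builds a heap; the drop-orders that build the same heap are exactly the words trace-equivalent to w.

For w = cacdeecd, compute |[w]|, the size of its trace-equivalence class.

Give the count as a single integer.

420

piece 0:c — minimal
piece 1:a rests on {0:c}
piece 2:c rests on {1:a}
piece 3:d — minimal
piece 4:e — minimal
piece 5:e rests on {4:e}
piece 6:c rests on {2:c}
piece 7:d rests on {3:d}
minimal pieces: {0:c, 3:d, 4:e}
ways to finish when only these pieces remain (= sum over removing one remaining piece with nothing left below it):
  1 left: {5}→1  {6}→1  {7}→1
  2 left: {2,6}→1  {3,7}→1  {4,5}→1  {5,6}→2  {5,7}→2  {6,7}→2
  3 left: {1,2,6}→1  {2,5,6}→3  {2,6,7}→3  {3,5,7}→3  {3,6,7}→3  {4,5,6}→3  {4,5,7}→3  {5,6,7}→6
  4 left: {0,1,2,6}→1  {1,2,5,6}→4  {1,2,6,7}→4  {2,3,6,7}→6  {2,4,5,6}→6  {2,5,6,7}→12  {3,4,5,7}→6  {3,5,6,7}→12  {4,5,6,7}→12
  5 left: {0,1,2,5,6}→5  {0,1,2,6,7}→5  {1,2,3,6,7}→10  {1,2,4,5,6}→10  {1,2,5,6,7}→20  {2,3,5,6,7}→30  {2,4,5,6,7}→30  {3,4,5,6,7}→30
  6 left: {0,1,2,3,6,7}→15  {0,1,2,4,5,6}→15  {0,1,2,5,6,7}→30  {1,2,3,5,6,7}→60  {1,2,4,5,6,7}→60  {2,3,4,5,6,7}→90
  placing 0:c first → 210 extensions
  placing 3:d first → 105 extensions
  placing 4:e first → 105 extensions
total linear extensions = 420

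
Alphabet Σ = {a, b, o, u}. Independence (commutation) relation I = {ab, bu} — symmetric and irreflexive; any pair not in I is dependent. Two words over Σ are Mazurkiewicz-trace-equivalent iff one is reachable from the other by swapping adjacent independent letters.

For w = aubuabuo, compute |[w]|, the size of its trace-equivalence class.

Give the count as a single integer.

piece 0:a — minimal
piece 1:u rests on {0:a}
piece 2:b — minimal
piece 3:u rests on {1:u}
piece 4:a rests on {3:u}
piece 5:b rests on {2:b}
piece 6:u rests on {4:a}
piece 7:o rests on {5:b, 6:u}
minimal pieces: {0:a, 2:b}
ways to finish when only these pieces remain (= sum over removing one remaining piece with nothing left below it):
  1 left: {7}→1
  2 left: {5,7}→1  {6,7}→1
  3 left: {2,5,7}→1  {4,6,7}→1  {5,6,7}→2
  4 left: {2,5,6,7}→3  {3,4,6,7}→1  {4,5,6,7}→3
  5 left: {1,3,4,6,7}→1  {2,4,5,6,7}→6  {3,4,5,6,7}→4
  6 left: {0,1,3,4,6,7}→1  {1,3,4,5,6,7}→5  {2,3,4,5,6,7}→10
  placing 0:a first → 15 extensions
  placing 2:b first → 6 extensions
total linear extensions = 21

21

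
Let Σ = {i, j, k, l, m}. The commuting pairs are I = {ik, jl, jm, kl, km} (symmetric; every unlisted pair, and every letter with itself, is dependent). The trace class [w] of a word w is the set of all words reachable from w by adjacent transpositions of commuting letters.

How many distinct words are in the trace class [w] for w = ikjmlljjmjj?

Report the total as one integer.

336

0(i) covers ∅
1(k) covers ∅
2(j) covers 0:i, 1:k
3(m) covers 0:i
4(l) covers 3:m
5(l) covers 4:l
6(j) covers 2:j
7(j) covers 6:j
8(m) covers 5:l
9(j) covers 7:j
10(j) covers 9:j
floor of heap: 0:i, 1:k
completions by unplaced set U, small U first (add the entries for U minus each lowest piece of U):
  |U|=1: {8}:1  {10}:1
  |U|=2: {5,8}:1  {8,10}:2  {9,10}:1
  |U|=3: {4,5,8}:1  {5,8,10}:3  {7,9,10}:1  {8,9,10}:3
  |U|=4: {3,4,5,8}:1  {4,5,8,10}:4  {5,8,9,10}:6  {6,7,9,10}:1  {7,8,9,10}:4
  |U|=5: {2,6,7,9,10}:1  {3,4,5,8,10}:5  {4,5,8,9,10}:10  {5,7,8,9,10}:10  {6,7,8,9,10}:5
  |U|=6: {1,2,6,7,9,10}:1  {2,6,7,8,9,10}:6  {3,4,5,8,9,10}:15  {4,5,7,8,9,10}:20  {5,6,7,8,9,10}:15
  |U|=7: {1,2,6,7,8,9,10}:7  {2,5,6,7,8,9,10}:21  {3,4,5,7,8,9,10}:35  {4,5,6,7,8,9,10}:35
  |U|=8: {1,2,5,6,7,8,9,10}:28  {2,4,5,6,7,8,9,10}:56  {3,4,5,6,7,8,9,10}:70
  |U|=9: {1,2,4,5,6,7,8,9,10}:84  {2,3,4,5,6,7,8,9,10}:126
  start at 0(i): 210
  start at 1(k): 126
sum over floor = 336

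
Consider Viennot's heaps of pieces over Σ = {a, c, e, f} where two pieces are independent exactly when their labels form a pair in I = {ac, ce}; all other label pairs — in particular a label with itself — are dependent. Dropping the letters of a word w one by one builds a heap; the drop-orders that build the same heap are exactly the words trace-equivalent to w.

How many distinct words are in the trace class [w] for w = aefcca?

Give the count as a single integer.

drop 0:a onto floor
drop 1:e onto {0:a}
drop 2:f onto {1:e}
drop 3:c onto {2:f}
drop 4:c onto {3:c}
drop 5:a onto {2:f}
ground layer = {0:a}
drop-orders for the pieces not yet dropped (sum over which currently-grounded one goes next):
  1 to go: {4} 1  {5} 1
  2 to go: {3,4} 1  {4,5} 2
  3 to go: {3,4,5} 3
  4 to go: {2,3,4,5} 3
  if 0:a drops first: 3 orders

3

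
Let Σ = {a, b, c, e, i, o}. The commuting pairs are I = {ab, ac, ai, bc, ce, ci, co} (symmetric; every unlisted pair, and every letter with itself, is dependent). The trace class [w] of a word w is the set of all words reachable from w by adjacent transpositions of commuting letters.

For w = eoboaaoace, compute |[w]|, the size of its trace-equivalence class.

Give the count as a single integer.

0(e) covers ∅
1(o) covers 0:e
2(b) covers 1:o
3(o) covers 2:b
4(a) covers 3:o
5(a) covers 4:a
6(o) covers 5:a
7(a) covers 6:o
8(c) covers ∅
9(e) covers 7:a
floor of heap: 0:e, 8:c
completions by unplaced set U, small U first (add the entries for U minus each lowest piece of U):
  |U|=1: {8}:1  {9}:1
  |U|=2: {7,9}:1  {8,9}:2
  |U|=3: {6,7,9}:1  {7,8,9}:3
  |U|=4: {5,6,7,9}:1  {6,7,8,9}:4
  |U|=5: {4,5,6,7,9}:1  {5,6,7,8,9}:5
  |U|=6: {3,4,5,6,7,9}:1  {4,5,6,7,8,9}:6
  |U|=7: {2,3,4,5,6,7,9}:1  {3,4,5,6,7,8,9}:7
  |U|=8: {1,2,3,4,5,6,7,9}:1  {2,3,4,5,6,7,8,9}:8
  start at 0(e): 9
  start at 8(c): 1
sum over floor = 10

10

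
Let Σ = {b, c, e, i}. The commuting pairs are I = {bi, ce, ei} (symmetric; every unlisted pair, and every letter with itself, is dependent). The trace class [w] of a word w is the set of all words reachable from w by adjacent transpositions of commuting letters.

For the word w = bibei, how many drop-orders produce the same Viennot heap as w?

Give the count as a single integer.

10

0(b) covers ∅
1(i) covers ∅
2(b) covers 0:b
3(e) covers 2:b
4(i) covers 1:i
floor of heap: 0:b, 1:i
completions by unplaced set U, small U first (add the entries for U minus each lowest piece of U):
  |U|=1: {3}:1  {4}:1
  |U|=2: {1,4}:1  {2,3}:1  {3,4}:2
  |U|=3: {0,2,3}:1  {1,3,4}:3  {2,3,4}:3
  start at 0(b): 6
  start at 1(i): 4
sum over floor = 10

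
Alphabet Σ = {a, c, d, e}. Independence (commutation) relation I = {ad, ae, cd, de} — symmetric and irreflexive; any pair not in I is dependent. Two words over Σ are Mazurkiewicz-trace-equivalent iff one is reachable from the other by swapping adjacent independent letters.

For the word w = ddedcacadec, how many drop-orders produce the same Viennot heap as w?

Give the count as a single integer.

drop 0:d onto floor
drop 1:d onto {0:d}
drop 2:e onto floor
drop 3:d onto {1:d}
drop 4:c onto {2:e}
drop 5:a onto {4:c}
drop 6:c onto {5:a}
drop 7:a onto {6:c}
drop 8:d onto {3:d}
drop 9:e onto {6:c}
drop 10:c onto {7:a, 9:e}
ground layer = {0:d, 2:e}
drop-orders for the pieces not yet dropped (sum over which currently-grounded one goes next):
  1 to go: {8} 1  {10} 1
  2 to go: {3,8} 1  {7,10} 1  {8,10} 2  {9,10} 1
  3 to go: {1,3,8} 1  {3,8,10} 3  {7,8,10} 3  {7,9,10} 2  {8,9,10} 3
  4 to go: {0,1,3,8} 1  {1,3,8,10} 4  {3,7,8,10} 6  {3,8,9,10} 6  {6,7,9,10} 2  {7,8,9,10} 8
  5 to go: {0,1,3,8,10} 5  {1,3,7,8,10} 10  {1,3,8,9,10} 10  {3,7,8,9,10} 20  {5,6,7,9,10} 2  {6,7,8,9,10} 10
  6 to go: {0,1,3,7,8,10} 15  {0,1,3,8,9,10} 15  {1,3,7,8,9,10} 40  {3,6,7,8,9,10} 30  {4,5,6,7,9,10} 2  {5,6,7,8,9,10} 12
  7 to go: {0,1,3,7,8,9,10} 70  {1,3,6,7,8,9,10} 70  {2,4,5,6,7,9,10} 2  {3,5,6,7,8,9,10} 42  {4,5,6,7,8,9,10} 14
  8 to go: {0,1,3,6,7,8,9,10} 140  {1,3,5,6,7,8,9,10} 112  {2,4,5,6,7,8,9,10} 16  {3,4,5,6,7,8,9,10} 56
  9 to go: {0,1,3,5,6,7,8,9,10} 252  {1,3,4,5,6,7,8,9,10} 168  {2,3,4,5,6,7,8,9,10} 72
  if 0:d drops first: 240 orders
  if 2:e drops first: 420 orders
heap linearizations: 660

660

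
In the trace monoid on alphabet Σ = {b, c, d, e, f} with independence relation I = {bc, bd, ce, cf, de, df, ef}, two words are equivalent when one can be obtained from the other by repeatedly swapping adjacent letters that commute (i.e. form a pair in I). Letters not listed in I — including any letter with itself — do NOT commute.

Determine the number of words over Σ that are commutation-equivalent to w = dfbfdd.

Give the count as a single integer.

#0=d has no predecessor
#1=f has no predecessor
#2=b depends on [1:f]
#3=f depends on [2:b]
#4=d depends on [0:d]
#5=d depends on [4:d]
sources: [0:d, 1:f]
N(rest) = Σ N(rest − s) over sources s of rest; N(one piece) = 1:
  size 1 → [3]=1  [5]=1
  size 2 → [2,3]=1  [3,5]=2  [4,5]=1
  size 3 → [0,4,5]=1  [1,2,3]=1  [2,3,5]=3  [3,4,5]=3
  size 4 → [0,3,4,5]=4  [1,2,3,5]=4  [2,3,4,5]=6
  first=0(d) contributes 10
  first=1(f) contributes 10
|[w]| = 20

20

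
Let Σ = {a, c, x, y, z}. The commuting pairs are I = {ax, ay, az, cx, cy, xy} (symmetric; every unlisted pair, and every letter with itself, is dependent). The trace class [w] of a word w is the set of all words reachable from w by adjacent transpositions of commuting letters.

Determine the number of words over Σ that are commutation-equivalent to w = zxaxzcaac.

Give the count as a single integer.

0(z) covers ∅
1(x) covers 0:z
2(a) covers ∅
3(x) covers 1:x
4(z) covers 3:x
5(c) covers 2:a, 4:z
6(a) covers 5:c
7(a) covers 6:a
8(c) covers 7:a
floor of heap: 0:z, 2:a
completions by unplaced set U, small U first (add the entries for U minus each lowest piece of U):
  |U|=1: {8}:1
  |U|=2: {7,8}:1
  |U|=3: {6,7,8}:1
  |U|=4: {5,6,7,8}:1
  |U|=5: {2,5,6,7,8}:1  {4,5,6,7,8}:1
  |U|=6: {2,4,5,6,7,8}:2  {3,4,5,6,7,8}:1
  |U|=7: {1,3,4,5,6,7,8}:1  {2,3,4,5,6,7,8}:3
  start at 0(z): 4
  start at 2(a): 1
sum over floor = 5

5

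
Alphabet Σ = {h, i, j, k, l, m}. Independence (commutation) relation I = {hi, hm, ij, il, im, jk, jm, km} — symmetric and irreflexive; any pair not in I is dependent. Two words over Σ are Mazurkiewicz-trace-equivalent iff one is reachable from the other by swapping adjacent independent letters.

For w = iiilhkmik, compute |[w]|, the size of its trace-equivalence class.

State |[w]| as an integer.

70

drop 0:i onto floor
drop 1:i onto {0:i}
drop 2:i onto {1:i}
drop 3:l onto floor
drop 4:h onto {3:l}
drop 5:k onto {2:i, 4:h}
drop 6:m onto {3:l}
drop 7:i onto {5:k}
drop 8:k onto {7:i}
ground layer = {0:i, 3:l}
drop-orders for the pieces not yet dropped (sum over which currently-grounded one goes next):
  1 to go: {6} 1  {8} 1
  2 to go: {6,8} 2  {7,8} 1
  3 to go: {5,7,8} 1  {6,7,8} 3
  4 to go: {2,5,7,8} 1  {4,5,7,8} 1  {5,6,7,8} 4
  5 to go: {1,2,5,7,8} 1  {2,4,5,7,8} 2  {2,5,6,7,8} 5  {4,5,6,7,8} 5
  6 to go: {0,1,2,5,7,8} 1  {1,2,4,5,7,8} 3  {1,2,5,6,7,8} 6  {2,4,5,6,7,8} 12  {3,4,5,6,7,8} 5
  7 to go: {0,1,2,4,5,7,8} 4  {0,1,2,5,6,7,8} 7  {1,2,4,5,6,7,8} 21  {2,3,4,5,6,7,8} 17
  if 0:i drops first: 38 orders
  if 3:l drops first: 32 orders
heap linearizations: 70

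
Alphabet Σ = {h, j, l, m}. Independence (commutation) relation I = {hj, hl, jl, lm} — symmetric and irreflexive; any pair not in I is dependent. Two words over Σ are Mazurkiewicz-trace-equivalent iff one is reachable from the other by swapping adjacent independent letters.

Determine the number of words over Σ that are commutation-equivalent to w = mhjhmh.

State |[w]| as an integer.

piece 0:m — minimal
piece 1:h rests on {0:m}
piece 2:j rests on {0:m}
piece 3:h rests on {1:h}
piece 4:m rests on {2:j, 3:h}
piece 5:h rests on {4:m}
minimal pieces: {0:m}
ways to finish when only these pieces remain (= sum over removing one remaining piece with nothing left below it):
  1 left: {5}→1
  2 left: {4,5}→1
  3 left: {2,4,5}→1  {3,4,5}→1
  4 left: {1,3,4,5}→1  {2,3,4,5}→2
  placing 0:m first → 3 extensions

3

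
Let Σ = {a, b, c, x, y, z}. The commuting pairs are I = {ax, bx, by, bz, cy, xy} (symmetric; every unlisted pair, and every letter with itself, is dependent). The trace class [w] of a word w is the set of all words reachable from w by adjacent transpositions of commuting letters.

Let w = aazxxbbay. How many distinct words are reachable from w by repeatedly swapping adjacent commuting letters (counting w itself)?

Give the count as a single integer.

31

0(a) covers ∅
1(a) covers 0:a
2(z) covers 1:a
3(x) covers 2:z
4(x) covers 3:x
5(b) covers 1:a
6(b) covers 5:b
7(a) covers 2:z, 6:b
8(y) covers 7:a
floor of heap: 0:a
completions by unplaced set U, small U first (add the entries for U minus each lowest piece of U):
  |U|=1: {4}:1  {8}:1
  |U|=2: {3,4}:1  {4,8}:2  {7,8}:1
  |U|=3: {3,4,8}:3  {4,7,8}:3  {6,7,8}:1
  |U|=4: {3,4,7,8}:6  {4,6,7,8}:4  {5,6,7,8}:1
  |U|=5: {2,3,4,7,8}:6  {3,4,6,7,8}:10  {4,5,6,7,8}:5
  |U|=6: {2,3,4,6,7,8}:16  {3,4,5,6,7,8}:15
  |U|=7: {2,3,4,5,6,7,8}:31
  start at 0(a): 31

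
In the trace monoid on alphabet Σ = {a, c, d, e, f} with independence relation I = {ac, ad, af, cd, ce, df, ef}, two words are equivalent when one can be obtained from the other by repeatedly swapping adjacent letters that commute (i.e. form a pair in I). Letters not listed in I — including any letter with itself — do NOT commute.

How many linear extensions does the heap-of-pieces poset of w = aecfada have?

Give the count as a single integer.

63

drop 0:a onto floor
drop 1:e onto {0:a}
drop 2:c onto floor
drop 3:f onto {2:c}
drop 4:a onto {1:e}
drop 5:d onto {1:e}
drop 6:a onto {4:a}
ground layer = {0:a, 2:c}
drop-orders for the pieces not yet dropped (sum over which currently-grounded one goes next):
  1 to go: {3} 1  {5} 1  {6} 1
  2 to go: {2,3} 1  {3,5} 2  {3,6} 2  {4,6} 1  {5,6} 2
  3 to go: {2,3,5} 3  {2,3,6} 3  {3,4,6} 3  {3,5,6} 6  {4,5,6} 3
  4 to go: {1,4,5,6} 3  {2,3,4,6} 6  {2,3,5,6} 12  {3,4,5,6} 12
  5 to go: {0,1,4,5,6} 3  {1,3,4,5,6} 15  {2,3,4,5,6} 30
  if 0:a drops first: 45 orders
  if 2:c drops first: 18 orders
heap linearizations: 63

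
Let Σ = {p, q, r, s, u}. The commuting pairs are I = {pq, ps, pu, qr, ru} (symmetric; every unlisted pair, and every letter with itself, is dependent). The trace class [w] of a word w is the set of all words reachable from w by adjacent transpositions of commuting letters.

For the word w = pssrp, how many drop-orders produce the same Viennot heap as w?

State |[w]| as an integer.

3

piece 0:p — minimal
piece 1:s — minimal
piece 2:s rests on {1:s}
piece 3:r rests on {0:p, 2:s}
piece 4:p rests on {3:r}
minimal pieces: {0:p, 1:s}
ways to finish when only these pieces remain (= sum over removing one remaining piece with nothing left below it):
  1 left: {4}→1
  2 left: {3,4}→1
  3 left: {0,3,4}→1  {2,3,4}→1
  placing 0:p first → 1 extensions
  placing 1:s first → 2 extensions
total linear extensions = 3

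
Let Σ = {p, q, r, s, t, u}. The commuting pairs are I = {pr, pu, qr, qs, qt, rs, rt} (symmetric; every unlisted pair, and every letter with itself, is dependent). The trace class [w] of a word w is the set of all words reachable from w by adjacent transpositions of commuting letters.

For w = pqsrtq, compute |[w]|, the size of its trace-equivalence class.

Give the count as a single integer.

drop 0:p onto floor
drop 1:q onto {0:p}
drop 2:s onto {0:p}
drop 3:r onto floor
drop 4:t onto {2:s}
drop 5:q onto {1:q}
ground layer = {0:p, 3:r}
drop-orders for the pieces not yet dropped (sum over which currently-grounded one goes next):
  1 to go: {3} 1  {4} 1  {5} 1
  2 to go: {1,5} 1  {2,4} 1  {3,4} 2  {3,5} 2  {4,5} 2
  3 to go: {1,3,5} 3  {1,4,5} 3  {2,3,4} 3  {2,4,5} 3  {3,4,5} 6
  4 to go: {1,2,4,5} 6  {1,3,4,5} 12  {2,3,4,5} 12
  if 0:p drops first: 30 orders
  if 3:r drops first: 6 orders
heap linearizations: 36

36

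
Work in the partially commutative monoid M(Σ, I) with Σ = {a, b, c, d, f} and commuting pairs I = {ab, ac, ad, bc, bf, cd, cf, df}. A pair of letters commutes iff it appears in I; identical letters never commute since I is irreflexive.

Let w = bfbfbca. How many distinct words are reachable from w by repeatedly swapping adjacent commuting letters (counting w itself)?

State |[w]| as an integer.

drop 0:b onto floor
drop 1:f onto floor
drop 2:b onto {0:b}
drop 3:f onto {1:f}
drop 4:b onto {2:b}
drop 5:c onto floor
drop 6:a onto {3:f}
ground layer = {0:b, 1:f, 5:c}
drop-orders for the pieces not yet dropped (sum over which currently-grounded one goes next):
  1 to go: {4} 1  {5} 1  {6} 1
  2 to go: {2,4} 1  {3,6} 1  {4,5} 2  {4,6} 2  {5,6} 2
  3 to go: {0,2,4} 1  {1,3,6} 1  {2,4,5} 3  {2,4,6} 3  {3,4,6} 3  {3,5,6} 3  {4,5,6} 6
  4 to go: {0,2,4,5} 4  {0,2,4,6} 4  {1,3,4,6} 4  {1,3,5,6} 4  {2,3,4,6} 6  {2,4,5,6} 12  {3,4,5,6} 12
  5 to go: {0,2,3,4,6} 10  {0,2,4,5,6} 20  {1,2,3,4,6} 10  {1,3,4,5,6} 20  {2,3,4,5,6} 30
  if 0:b drops first: 60 orders
  if 1:f drops first: 60 orders
  if 5:c drops first: 20 orders
heap linearizations: 140

140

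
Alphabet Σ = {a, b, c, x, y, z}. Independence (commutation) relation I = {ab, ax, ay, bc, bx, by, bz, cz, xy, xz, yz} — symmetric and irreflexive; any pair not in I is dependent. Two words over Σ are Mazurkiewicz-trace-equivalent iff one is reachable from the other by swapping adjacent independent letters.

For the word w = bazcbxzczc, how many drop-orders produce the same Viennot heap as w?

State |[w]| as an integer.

0(b) covers ∅
1(a) covers ∅
2(z) covers 1:a
3(c) covers 1:a
4(b) covers 0:b
5(x) covers 3:c
6(z) covers 2:z
7(c) covers 5:x
8(z) covers 6:z
9(c) covers 7:c
floor of heap: 0:b, 1:a
completions by unplaced set U, small U first (add the entries for U minus each lowest piece of U):
  |U|=1: {4}:1  {8}:1  {9}:1
  |U|=2: {0,4}:1  {4,8}:2  {4,9}:2  {6,8}:1  {7,9}:1  {8,9}:2
  |U|=3: {0,4,8}:3  {0,4,9}:3  {2,6,8}:1  {4,6,8}:3  {4,7,9}:3  {4,8,9}:6  {5,7,9}:1  {6,8,9}:3  {7,8,9}:3
  |U|=4: {0,4,6,8}:6  {0,4,7,9}:6  {0,4,8,9}:12  {2,4,6,8}:4  {2,6,8,9}:4  {3,5,7,9}:1  {4,5,7,9}:4  {4,6,8,9}:12  {4,7,8,9}:12  {5,7,8,9}:4  {6,7,8,9}:6
  |U|=5: {0,2,4,6,8}:10  {0,4,5,7,9}:10  {0,4,6,8,9}:30  {0,4,7,8,9}:30  {2,4,6,8,9}:20  {2,6,7,8,9}:10  {3,4,5,7,9}:5  {3,5,7,8,9}:5  {4,5,7,8,9}:20  {4,6,7,8,9}:30  {5,6,7,8,9}:10
  |U|=6: {0,2,4,6,8,9}:60  {0,3,4,5,7,9}:15  {0,4,5,7,8,9}:60  {0,4,6,7,8,9}:90  {2,4,6,7,8,9}:60  {2,5,6,7,8,9}:20  {3,4,5,7,8,9}:30  {3,5,6,7,8,9}:15  {4,5,6,7,8,9}:60
  |U|=7: {0,2,4,6,7,8,9}:210  {0,3,4,5,7,8,9}:105  {0,4,5,6,7,8,9}:210  {2,3,5,6,7,8,9}:35  {2,4,5,6,7,8,9}:140  {3,4,5,6,7,8,9}:105
  |U|=8: {0,2,4,5,6,7,8,9}:560  {0,3,4,5,6,7,8,9}:420  {1,2,3,5,6,7,8,9}:35  {2,3,4,5,6,7,8,9}:280
  start at 0(b): 315
  start at 1(a): 1260
sum over floor = 1575

1575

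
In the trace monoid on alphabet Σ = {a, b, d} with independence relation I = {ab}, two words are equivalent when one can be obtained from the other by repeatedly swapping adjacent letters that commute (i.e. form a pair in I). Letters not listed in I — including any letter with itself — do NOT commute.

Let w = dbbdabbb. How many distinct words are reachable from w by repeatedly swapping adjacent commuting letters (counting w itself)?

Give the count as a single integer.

#0=d has no predecessor
#1=b depends on [0:d]
#2=b depends on [1:b]
#3=d depends on [2:b]
#4=a depends on [3:d]
#5=b depends on [3:d]
#6=b depends on [5:b]
#7=b depends on [6:b]
sources: [0:d]
N(rest) = Σ N(rest − s) over sources s of rest; N(one piece) = 1:
  size 1 → [4]=1  [7]=1
  size 2 → [4,7]=2  [6,7]=1
  size 3 → [4,6,7]=3  [5,6,7]=1
  size 4 → [4,5,6,7]=4
  size 5 → [3,4,5,6,7]=4
  size 6 → [2,3,4,5,6,7]=4
  first=0(d) contributes 4

4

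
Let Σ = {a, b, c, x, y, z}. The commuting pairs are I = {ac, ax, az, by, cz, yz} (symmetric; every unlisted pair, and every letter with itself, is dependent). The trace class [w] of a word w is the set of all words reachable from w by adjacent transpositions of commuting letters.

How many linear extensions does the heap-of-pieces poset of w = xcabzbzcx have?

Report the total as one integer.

6

piece 0:x — minimal
piece 1:c rests on {0:x}
piece 2:a — minimal
piece 3:b rests on {1:c, 2:a}
piece 4:z rests on {3:b}
piece 5:b rests on {4:z}
piece 6:z rests on {5:b}
piece 7:c rests on {5:b}
piece 8:x rests on {6:z, 7:c}
minimal pieces: {0:x, 2:a}
ways to finish when only these pieces remain (= sum over removing one remaining piece with nothing left below it):
  1 left: {8}→1
  2 left: {6,8}→1  {7,8}→1
  3 left: {6,7,8}→2
  4 left: {5,6,7,8}→2
  5 left: {4,5,6,7,8}→2
  6 left: {3,4,5,6,7,8}→2
  7 left: {1,3,4,5,6,7,8}→2  {2,3,4,5,6,7,8}→2
  placing 0:x first → 4 extensions
  placing 2:a first → 2 extensions
total linear extensions = 6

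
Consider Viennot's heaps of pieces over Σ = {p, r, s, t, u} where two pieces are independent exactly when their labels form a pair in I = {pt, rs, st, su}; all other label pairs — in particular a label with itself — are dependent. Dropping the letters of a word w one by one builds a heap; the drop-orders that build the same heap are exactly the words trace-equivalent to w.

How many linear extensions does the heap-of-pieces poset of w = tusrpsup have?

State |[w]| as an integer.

8

piece 0:t — minimal
piece 1:u rests on {0:t}
piece 2:s — minimal
piece 3:r rests on {1:u}
piece 4:p rests on {2:s, 3:r}
piece 5:s rests on {4:p}
piece 6:u rests on {4:p}
piece 7:p rests on {5:s, 6:u}
minimal pieces: {0:t, 2:s}
ways to finish when only these pieces remain (= sum over removing one remaining piece with nothing left below it):
  1 left: {7}→1
  2 left: {5,7}→1  {6,7}→1
  3 left: {5,6,7}→2
  4 left: {4,5,6,7}→2
  5 left: {2,4,5,6,7}→2  {3,4,5,6,7}→2
  6 left: {1,3,4,5,6,7}→2  {2,3,4,5,6,7}→4
  placing 0:t first → 6 extensions
  placing 2:s first → 2 extensions
total linear extensions = 8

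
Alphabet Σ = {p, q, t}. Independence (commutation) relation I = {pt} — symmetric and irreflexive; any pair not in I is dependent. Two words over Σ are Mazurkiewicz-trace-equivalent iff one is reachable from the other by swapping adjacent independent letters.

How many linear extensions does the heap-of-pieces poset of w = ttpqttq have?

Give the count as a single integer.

0(t) covers ∅
1(t) covers 0:t
2(p) covers ∅
3(q) covers 1:t, 2:p
4(t) covers 3:q
5(t) covers 4:t
6(q) covers 5:t
floor of heap: 0:t, 2:p
completions by unplaced set U, small U first (add the entries for U minus each lowest piece of U):
  |U|=1: {6}:1
  |U|=2: {5,6}:1
  |U|=3: {4,5,6}:1
  |U|=4: {3,4,5,6}:1
  |U|=5: {1,3,4,5,6}:1  {2,3,4,5,6}:1
  start at 0(t): 2
  start at 2(p): 1
sum over floor = 3

3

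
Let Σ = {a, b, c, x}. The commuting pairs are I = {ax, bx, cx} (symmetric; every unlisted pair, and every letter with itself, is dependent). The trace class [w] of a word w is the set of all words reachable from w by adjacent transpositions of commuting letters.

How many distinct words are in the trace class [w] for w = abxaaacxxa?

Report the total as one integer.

120

piece 0:a — minimal
piece 1:b rests on {0:a}
piece 2:x — minimal
piece 3:a rests on {1:b}
piece 4:a rests on {3:a}
piece 5:a rests on {4:a}
piece 6:c rests on {5:a}
piece 7:x rests on {2:x}
piece 8:x rests on {7:x}
piece 9:a rests on {6:c}
minimal pieces: {0:a, 2:x}
ways to finish when only these pieces remain (= sum over removing one remaining piece with nothing left below it):
  1 left: {8}→1  {9}→1
  2 left: {6,9}→1  {7,8}→1  {8,9}→2
  3 left: {2,7,8}→1  {5,6,9}→1  {6,8,9}→3  {7,8,9}→3
  4 left: {2,7,8,9}→4  {4,5,6,9}→1  {5,6,8,9}→4  {6,7,8,9}→6
  5 left: {2,6,7,8,9}→10  {3,4,5,6,9}→1  {4,5,6,8,9}→5  {5,6,7,8,9}→10
  6 left: {1,3,4,5,6,9}→1  {2,5,6,7,8,9}→20  {3,4,5,6,8,9}→6  {4,5,6,7,8,9}→15
  7 left: {0,1,3,4,5,6,9}→1  {1,3,4,5,6,8,9}→7  {2,4,5,6,7,8,9}→35  {3,4,5,6,7,8,9}→21
  8 left: {0,1,3,4,5,6,8,9}→8  {1,3,4,5,6,7,8,9}→28  {2,3,4,5,6,7,8,9}→56
  placing 0:a first → 84 extensions
  placing 2:x first → 36 extensions
total linear extensions = 120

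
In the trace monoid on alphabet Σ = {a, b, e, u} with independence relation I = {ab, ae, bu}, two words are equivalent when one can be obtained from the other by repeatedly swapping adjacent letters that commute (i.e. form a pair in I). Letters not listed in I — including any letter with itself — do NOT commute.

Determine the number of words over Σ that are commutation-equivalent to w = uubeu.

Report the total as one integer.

0(u) covers ∅
1(u) covers 0:u
2(b) covers ∅
3(e) covers 1:u, 2:b
4(u) covers 3:e
floor of heap: 0:u, 2:b
completions by unplaced set U, small U first (add the entries for U minus each lowest piece of U):
  |U|=1: {4}:1
  |U|=2: {3,4}:1
  |U|=3: {1,3,4}:1  {2,3,4}:1
  start at 0(u): 2
  start at 2(b): 1
sum over floor = 3

3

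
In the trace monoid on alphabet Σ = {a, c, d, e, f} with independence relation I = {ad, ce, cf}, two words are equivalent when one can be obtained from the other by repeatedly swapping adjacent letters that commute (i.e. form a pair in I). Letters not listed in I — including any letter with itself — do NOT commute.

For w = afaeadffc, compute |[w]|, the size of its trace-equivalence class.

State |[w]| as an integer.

6

drop 0:a onto floor
drop 1:f onto {0:a}
drop 2:a onto {1:f}
drop 3:e onto {2:a}
drop 4:a onto {3:e}
drop 5:d onto {3:e}
drop 6:f onto {4:a, 5:d}
drop 7:f onto {6:f}
drop 8:c onto {4:a, 5:d}
ground layer = {0:a}
drop-orders for the pieces not yet dropped (sum over which currently-grounded one goes next):
  1 to go: {7} 1  {8} 1
  2 to go: {6,7} 1  {7,8} 2
  3 to go: {6,7,8} 3
  4 to go: {4,6,7,8} 3  {5,6,7,8} 3
  5 to go: {4,5,6,7,8} 6
  6 to go: {3,4,5,6,7,8} 6
  7 to go: {2,3,4,5,6,7,8} 6
  if 0:a drops first: 6 orders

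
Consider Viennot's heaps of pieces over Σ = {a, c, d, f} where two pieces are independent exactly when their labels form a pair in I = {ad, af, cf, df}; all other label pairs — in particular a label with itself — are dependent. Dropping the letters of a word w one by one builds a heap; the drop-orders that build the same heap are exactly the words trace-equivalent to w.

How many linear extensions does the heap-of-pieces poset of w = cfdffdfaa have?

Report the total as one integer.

756

#0=c has no predecessor
#1=f has no predecessor
#2=d depends on [0:c]
#3=f depends on [1:f]
#4=f depends on [3:f]
#5=d depends on [2:d]
#6=f depends on [4:f]
#7=a depends on [0:c]
#8=a depends on [7:a]
sources: [0:c, 1:f]
N(rest) = Σ N(rest − s) over sources s of rest; N(one piece) = 1:
  size 1 → [5]=1  [6]=1  [8]=1
  size 2 → [2,5]=1  [4,6]=1  [5,6]=2  [5,8]=2  [6,8]=2  [7,8]=1
  size 3 → [2,5,6]=3  [2,5,8]=3  [3,4,6]=1  [4,5,6]=3  [4,6,8]=3  [5,6,8]=6  [5,7,8]=3  [6,7,8]=3
  size 4 → [1,3,4,6]=1  [2,4,5,6]=6  [2,5,6,8]=12  [2,5,7,8]=6  [3,4,5,6]=4  [3,4,6,8]=4  [4,5,6,8]=12  [4,6,7,8]=6  [5,6,7,8]=12
  size 5 → [0,2,5,7,8]=6  [1,3,4,5,6]=5  [1,3,4,6,8]=5  [2,3,4,5,6]=10  [2,4,5,6,8]=30  [2,5,6,7,8]=30  [3,4,5,6,8]=20  [3,4,6,7,8]=10  [4,5,6,7,8]=30
  size 6 → [0,2,5,6,7,8]=36  [1,2,3,4,5,6]=15  [1,3,4,5,6,8]=30  [1,3,4,6,7,8]=15  [2,3,4,5,6,8]=60  [2,4,5,6,7,8]=90  [3,4,5,6,7,8]=60
  size 7 → [0,2,4,5,6,7,8]=126  [1,2,3,4,5,6,8]=105  [1,3,4,5,6,7,8]=105  [2,3,4,5,6,7,8]=210
  first=0(c) contributes 420
  first=1(f) contributes 336
|[w]| = 756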